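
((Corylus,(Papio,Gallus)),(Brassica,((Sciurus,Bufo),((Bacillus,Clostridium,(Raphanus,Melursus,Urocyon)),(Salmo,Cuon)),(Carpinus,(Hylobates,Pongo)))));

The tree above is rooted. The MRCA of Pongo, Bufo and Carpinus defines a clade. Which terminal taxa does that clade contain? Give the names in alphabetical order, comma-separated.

Tracing Pongo: it sits inside (Hylobates,Pongo).
Tracing Bufo: it sits inside (Sciurus,Bufo).
Tracing Carpinus: it sits inside (Carpinus,(Hylobates,Pongo)).
The smallest clade enclosing all 3 is ((Sciurus,Bufo),((Bacillus,Clostridium,(Raphanus,Melursus,Urocyon)),(Salmo,Cuon)),(Carpinus,(Hylobates,Pongo))); the answer is its 12 terminal taxa in alphabetical order.

Bacillus, Bufo, Carpinus, Clostridium, Cuon, Hylobates, Melursus, Pongo, Raphanus, Salmo, Sciurus, Urocyon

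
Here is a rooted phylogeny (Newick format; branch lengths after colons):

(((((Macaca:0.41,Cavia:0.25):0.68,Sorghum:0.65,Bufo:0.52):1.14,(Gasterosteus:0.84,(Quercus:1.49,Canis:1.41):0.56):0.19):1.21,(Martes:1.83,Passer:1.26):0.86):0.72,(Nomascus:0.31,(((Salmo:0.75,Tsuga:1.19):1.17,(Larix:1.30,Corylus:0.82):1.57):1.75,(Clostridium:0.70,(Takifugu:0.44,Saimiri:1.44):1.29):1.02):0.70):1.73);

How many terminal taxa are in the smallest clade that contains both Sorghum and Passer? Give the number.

The MRCA of Sorghum and Passer is the node subtending ((((Macaca,Cavia),Sorghum,Bufo),(Gasterosteus,(Quercus,Canis))),(Martes,Passer)).
That clade contains 9 terminal taxa: Bufo, Canis, Cavia, Gasterosteus, Macaca, Martes, Passer, Quercus, Sorghum.

9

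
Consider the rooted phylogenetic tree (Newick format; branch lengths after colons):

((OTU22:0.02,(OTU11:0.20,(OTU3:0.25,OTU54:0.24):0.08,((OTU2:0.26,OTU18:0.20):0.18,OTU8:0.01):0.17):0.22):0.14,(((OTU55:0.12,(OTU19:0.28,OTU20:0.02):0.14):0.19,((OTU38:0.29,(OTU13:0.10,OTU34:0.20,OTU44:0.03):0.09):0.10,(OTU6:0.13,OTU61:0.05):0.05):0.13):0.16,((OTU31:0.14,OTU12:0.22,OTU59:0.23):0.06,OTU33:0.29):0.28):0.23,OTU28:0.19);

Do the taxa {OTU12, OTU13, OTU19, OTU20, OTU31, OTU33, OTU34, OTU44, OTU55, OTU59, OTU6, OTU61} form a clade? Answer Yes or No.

No

The MRCA of the listed taxa subtends (((OTU55,(OTU19,OTU20)),((OTU38,(OTU13,OTU34,OTU44)),(OTU6,OTU61))),((OTU31,OTU12,OTU59),OTU33)).
That clade also contains OTU38, which is not in the proposed group, so the group is not monophyletic.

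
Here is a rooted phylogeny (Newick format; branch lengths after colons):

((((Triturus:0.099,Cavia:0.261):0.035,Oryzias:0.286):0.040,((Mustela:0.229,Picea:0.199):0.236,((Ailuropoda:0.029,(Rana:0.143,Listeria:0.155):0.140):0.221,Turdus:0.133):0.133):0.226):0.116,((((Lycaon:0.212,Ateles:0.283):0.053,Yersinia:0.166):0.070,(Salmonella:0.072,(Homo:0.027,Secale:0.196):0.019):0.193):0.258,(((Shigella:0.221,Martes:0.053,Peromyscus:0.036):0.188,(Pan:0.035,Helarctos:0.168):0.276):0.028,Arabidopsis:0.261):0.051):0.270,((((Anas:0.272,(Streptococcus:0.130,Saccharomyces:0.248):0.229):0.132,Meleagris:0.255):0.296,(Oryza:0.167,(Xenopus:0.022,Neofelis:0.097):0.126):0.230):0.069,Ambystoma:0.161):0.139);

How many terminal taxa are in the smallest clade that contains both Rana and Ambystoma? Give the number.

The MRCA of Rana and Ambystoma is the root, so the clade is the entire tree.
That clade contains 29 terminal taxa: Ailuropoda, Ambystoma, Anas, Arabidopsis, Ateles, Cavia, Helarctos, Homo, Listeria, Lycaon, Martes, Meleagris, Mustela, Neofelis, Oryza, Oryzias, Pan, Peromyscus, Picea, Rana, Saccharomyces, Salmonella, Secale, Shigella, Streptococcus, Triturus, Turdus, Xenopus, Yersinia.

29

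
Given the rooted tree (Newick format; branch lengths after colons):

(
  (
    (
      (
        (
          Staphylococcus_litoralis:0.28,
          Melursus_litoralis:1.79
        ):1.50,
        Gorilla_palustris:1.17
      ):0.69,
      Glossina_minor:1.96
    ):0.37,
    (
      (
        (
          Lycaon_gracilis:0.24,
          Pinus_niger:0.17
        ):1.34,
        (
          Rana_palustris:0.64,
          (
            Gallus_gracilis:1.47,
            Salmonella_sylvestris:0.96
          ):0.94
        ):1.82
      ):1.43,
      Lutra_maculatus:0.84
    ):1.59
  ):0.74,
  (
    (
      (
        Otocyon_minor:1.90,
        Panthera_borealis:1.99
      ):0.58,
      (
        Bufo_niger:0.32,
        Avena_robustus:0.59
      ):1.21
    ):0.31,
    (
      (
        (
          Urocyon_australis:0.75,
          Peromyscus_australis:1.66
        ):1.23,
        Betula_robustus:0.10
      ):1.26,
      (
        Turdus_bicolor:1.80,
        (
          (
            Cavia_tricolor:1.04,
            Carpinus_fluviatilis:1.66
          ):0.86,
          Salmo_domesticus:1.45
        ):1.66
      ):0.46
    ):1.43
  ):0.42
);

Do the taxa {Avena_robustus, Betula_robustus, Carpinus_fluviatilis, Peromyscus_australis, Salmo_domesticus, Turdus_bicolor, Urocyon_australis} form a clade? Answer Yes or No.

The MRCA of the listed taxa subtends (((Otocyon_minor,Panthera_borealis),(Bufo_niger,Avena_robustus)),(((Urocyon_australis,Peromyscus_australis),Betula_robustus),(Turdus_bicolor,((Cavia_tricolor,Carpinus_fluviatilis),Salmo_domesticus)))).
That clade also contains Bufo_niger, Cavia_tricolor, Otocyon_minor, Panthera_borealis, which are not in the proposed group, so the group is not monophyletic.

No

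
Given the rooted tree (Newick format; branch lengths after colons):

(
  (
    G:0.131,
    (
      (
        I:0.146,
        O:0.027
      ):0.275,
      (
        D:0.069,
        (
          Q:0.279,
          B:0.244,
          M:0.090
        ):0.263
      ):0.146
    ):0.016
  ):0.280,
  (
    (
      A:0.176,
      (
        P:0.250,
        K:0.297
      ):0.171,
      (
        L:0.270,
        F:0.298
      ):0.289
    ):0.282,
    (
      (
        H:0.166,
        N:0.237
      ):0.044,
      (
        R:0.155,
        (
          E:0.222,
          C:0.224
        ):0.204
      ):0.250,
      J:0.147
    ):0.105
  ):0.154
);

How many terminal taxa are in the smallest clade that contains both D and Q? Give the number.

4

The MRCA of D and Q is the node subtending (D,(Q,B,M)).
That clade contains 4 terminal taxa: B, D, M, Q.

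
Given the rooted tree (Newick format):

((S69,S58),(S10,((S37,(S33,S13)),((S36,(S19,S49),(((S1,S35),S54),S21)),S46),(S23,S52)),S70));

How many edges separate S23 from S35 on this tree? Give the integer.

The MRCA of S23 and S35 is the node subtending ((S37,(S33,S13)),((S36,(S19,S49),(((S1,S35),S54),S21)),S46),(S23,S52)).
From S23 up to that node: 2 branches. From S35 up to the same node: 6 branches. Total: 2 + 6 = 8.

8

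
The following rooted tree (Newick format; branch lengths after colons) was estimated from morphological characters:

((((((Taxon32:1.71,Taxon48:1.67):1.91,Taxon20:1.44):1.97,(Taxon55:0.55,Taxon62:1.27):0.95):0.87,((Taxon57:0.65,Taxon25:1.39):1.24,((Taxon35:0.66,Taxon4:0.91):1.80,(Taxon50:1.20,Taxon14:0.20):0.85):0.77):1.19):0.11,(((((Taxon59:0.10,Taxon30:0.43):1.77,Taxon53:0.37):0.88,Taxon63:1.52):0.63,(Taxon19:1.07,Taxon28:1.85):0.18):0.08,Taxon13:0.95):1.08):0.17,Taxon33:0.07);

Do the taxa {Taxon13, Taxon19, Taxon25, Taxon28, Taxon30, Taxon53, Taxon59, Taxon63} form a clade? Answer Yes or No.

The MRCA of the listed taxa subtends (((((Taxon32,Taxon48),Taxon20),(Taxon55,Taxon62)),((Taxon57,Taxon25),((Taxon35,Taxon4),(Taxon50,Taxon14)))),(((((Taxon59,Taxon30),Taxon53),Taxon63),(Taxon19,Taxon28)),Taxon13)).
That clade also contains Taxon14, Taxon20, Taxon32, Taxon35, Taxon4, Taxon48, Taxon50, Taxon55, Taxon57, Taxon62, which are not in the proposed group, so the group is not monophyletic.

No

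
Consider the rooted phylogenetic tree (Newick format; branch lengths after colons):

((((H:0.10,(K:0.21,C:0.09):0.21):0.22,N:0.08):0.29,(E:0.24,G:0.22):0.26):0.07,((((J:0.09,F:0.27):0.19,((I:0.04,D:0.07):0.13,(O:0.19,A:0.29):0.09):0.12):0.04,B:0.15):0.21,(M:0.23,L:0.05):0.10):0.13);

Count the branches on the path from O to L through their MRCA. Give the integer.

The MRCA of O and L is the node subtending ((((J,F),((I,D),(O,A))),B),(M,L)).
From O up to that node: 5 branches. From L up to the same node: 2 branches. Total: 5 + 2 = 7.

7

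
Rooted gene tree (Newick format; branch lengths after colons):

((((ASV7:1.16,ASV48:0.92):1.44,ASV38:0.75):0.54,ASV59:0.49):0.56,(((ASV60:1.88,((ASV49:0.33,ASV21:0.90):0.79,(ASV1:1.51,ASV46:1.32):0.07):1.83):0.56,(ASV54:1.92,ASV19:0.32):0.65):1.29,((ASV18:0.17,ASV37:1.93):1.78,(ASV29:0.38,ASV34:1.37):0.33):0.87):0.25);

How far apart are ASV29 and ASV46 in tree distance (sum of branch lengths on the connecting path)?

The path runs ASV29 → … → MRCA → … → ASV46; the MRCA is the node subtending (((ASV60,((ASV49,ASV21),(ASV1,ASV46))),(ASV54,ASV19)),((ASV18,ASV37),(ASV29,ASV34))).
Branch lengths along that path: 0.38 + 0.33 + 0.87 + 1.29 + 0.56 + 1.83 + 0.07 + 1.32 = 6.65.

6.65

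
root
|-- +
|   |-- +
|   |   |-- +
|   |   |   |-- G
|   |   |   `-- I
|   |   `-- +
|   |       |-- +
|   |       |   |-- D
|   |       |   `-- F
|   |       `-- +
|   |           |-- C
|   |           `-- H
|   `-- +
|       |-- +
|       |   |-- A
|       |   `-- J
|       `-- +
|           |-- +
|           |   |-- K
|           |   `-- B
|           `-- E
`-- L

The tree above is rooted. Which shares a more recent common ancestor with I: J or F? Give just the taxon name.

F

The MRCA of I and F subtends ((G,I),((D,F),(C,H))) (6 taxa).
The MRCA of I and J subtends (((G,I),((D,F),(C,H))),((A,J),((K,B),E))) (11 taxa).
The first is nested inside the second, so I shares a more recent common ancestor with F.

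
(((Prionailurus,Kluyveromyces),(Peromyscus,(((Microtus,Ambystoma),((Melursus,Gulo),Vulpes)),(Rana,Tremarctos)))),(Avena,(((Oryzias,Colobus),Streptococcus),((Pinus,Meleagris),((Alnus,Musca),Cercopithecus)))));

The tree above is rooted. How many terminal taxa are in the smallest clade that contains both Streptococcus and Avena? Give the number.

The MRCA of Streptococcus and Avena is the node subtending (Avena,(((Oryzias,Colobus),Streptococcus),((Pinus,Meleagris),((Alnus,Musca),Cercopithecus)))).
That clade contains 9 terminal taxa: Alnus, Avena, Cercopithecus, Colobus, Meleagris, Musca, Oryzias, Pinus, Streptococcus.

9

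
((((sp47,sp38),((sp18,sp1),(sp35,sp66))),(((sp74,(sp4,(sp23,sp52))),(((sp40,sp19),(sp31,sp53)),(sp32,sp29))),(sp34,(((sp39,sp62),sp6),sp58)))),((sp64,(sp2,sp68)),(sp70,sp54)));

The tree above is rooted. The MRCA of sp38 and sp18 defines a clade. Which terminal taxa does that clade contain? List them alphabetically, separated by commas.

Tracing sp38: it sits inside (sp47,sp38).
Tracing sp18: it sits inside (sp18,sp1).
The smallest clade enclosing both is ((sp47,sp38),((sp18,sp1),(sp35,sp66))); the answer is its 6 terminal taxa in alphabetical order.

sp1, sp18, sp35, sp38, sp47, sp66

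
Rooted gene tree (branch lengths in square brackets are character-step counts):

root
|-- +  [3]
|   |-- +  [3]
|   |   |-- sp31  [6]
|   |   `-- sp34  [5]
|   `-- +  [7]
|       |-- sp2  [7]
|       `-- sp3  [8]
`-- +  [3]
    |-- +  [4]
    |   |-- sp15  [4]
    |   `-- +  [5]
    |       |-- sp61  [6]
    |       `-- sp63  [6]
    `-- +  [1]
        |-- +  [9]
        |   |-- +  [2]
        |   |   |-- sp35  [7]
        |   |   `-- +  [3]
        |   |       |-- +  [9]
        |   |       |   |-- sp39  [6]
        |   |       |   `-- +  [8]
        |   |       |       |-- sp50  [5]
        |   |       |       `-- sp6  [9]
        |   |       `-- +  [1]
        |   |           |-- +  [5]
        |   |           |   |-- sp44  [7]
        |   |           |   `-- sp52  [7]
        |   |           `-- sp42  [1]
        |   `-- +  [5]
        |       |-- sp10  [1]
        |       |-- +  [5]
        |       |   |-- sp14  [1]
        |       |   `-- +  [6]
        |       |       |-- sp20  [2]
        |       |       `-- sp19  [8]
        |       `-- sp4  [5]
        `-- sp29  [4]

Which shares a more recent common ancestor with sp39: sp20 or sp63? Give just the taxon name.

sp20

The MRCA of sp39 and sp20 subtends ((sp35,((sp39,(sp50,sp6)),((sp44,sp52),sp42))),(sp10,(sp14,(sp20,sp19)),sp4)) (12 taxa).
The MRCA of sp39 and sp63 subtends ((sp15,(sp61,sp63)),(((sp35,((sp39,(sp50,sp6)),((sp44,sp52),sp42))),(sp10,(sp14,(sp20,sp19)),sp4)),sp29)) (16 taxa).
The first is nested inside the second, so sp39 shares a more recent common ancestor with sp20.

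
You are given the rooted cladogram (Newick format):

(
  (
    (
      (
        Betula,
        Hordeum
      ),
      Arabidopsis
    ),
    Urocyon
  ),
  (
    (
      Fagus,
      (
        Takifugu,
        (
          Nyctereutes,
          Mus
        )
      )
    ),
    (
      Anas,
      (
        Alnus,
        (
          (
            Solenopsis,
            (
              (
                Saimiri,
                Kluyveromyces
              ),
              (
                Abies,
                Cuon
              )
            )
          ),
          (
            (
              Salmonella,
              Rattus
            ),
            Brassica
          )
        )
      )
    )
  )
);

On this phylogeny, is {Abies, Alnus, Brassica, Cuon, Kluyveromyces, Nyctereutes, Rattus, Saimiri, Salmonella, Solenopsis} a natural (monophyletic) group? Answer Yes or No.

The MRCA of the listed taxa subtends ((Fagus,(Takifugu,(Nyctereutes,Mus))),(Anas,(Alnus,((Solenopsis,((Saimiri,Kluyveromyces),(Abies,Cuon))),((Salmonella,Rattus),Brassica))))).
That clade also contains Anas, Fagus, Mus, Takifugu, which are not in the proposed group, so the group is not monophyletic.

No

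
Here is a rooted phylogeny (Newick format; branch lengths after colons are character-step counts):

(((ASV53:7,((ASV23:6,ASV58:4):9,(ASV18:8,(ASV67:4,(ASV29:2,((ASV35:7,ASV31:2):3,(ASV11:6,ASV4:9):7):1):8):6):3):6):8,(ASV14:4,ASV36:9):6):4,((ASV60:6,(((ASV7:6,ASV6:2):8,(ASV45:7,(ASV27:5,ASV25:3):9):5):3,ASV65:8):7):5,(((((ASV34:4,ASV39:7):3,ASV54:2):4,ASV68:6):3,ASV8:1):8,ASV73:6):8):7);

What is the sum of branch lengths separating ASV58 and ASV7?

67

The path runs ASV58 → … → MRCA → … → ASV7; the MRCA is the root of the tree.
Branch lengths along that path: 4 + 9 + 6 + 8 + 4 + 7 + 5 + 7 + 3 + 8 + 6 = 67.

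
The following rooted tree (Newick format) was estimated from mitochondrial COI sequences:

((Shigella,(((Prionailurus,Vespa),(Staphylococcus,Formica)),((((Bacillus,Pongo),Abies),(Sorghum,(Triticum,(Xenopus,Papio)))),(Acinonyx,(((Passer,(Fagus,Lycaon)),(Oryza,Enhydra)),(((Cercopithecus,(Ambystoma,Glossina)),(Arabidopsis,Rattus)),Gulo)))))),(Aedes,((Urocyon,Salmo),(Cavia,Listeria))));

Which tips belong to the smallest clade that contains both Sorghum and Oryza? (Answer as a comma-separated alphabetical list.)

Abies, Acinonyx, Ambystoma, Arabidopsis, Bacillus, Cercopithecus, Enhydra, Fagus, Glossina, Gulo, Lycaon, Oryza, Papio, Passer, Pongo, Rattus, Sorghum, Triticum, Xenopus

Tracing Sorghum: it sits inside (Sorghum,(Triticum,(Xenopus,Papio))).
Tracing Oryza: it sits inside (Oryza,Enhydra).
The smallest clade enclosing both is ((((Bacillus,Pongo),Abies),(Sorghum,(Triticum,(Xenopus,Papio)))),(Acinonyx,(((Passer,(Fagus,Lycaon)),(Oryza,Enhydra)),(((Cercopithecus,(Ambystoma,Glossina)),(Arabidopsis,Rattus)),Gulo)))); the answer is its 19 terminal taxa in alphabetical order.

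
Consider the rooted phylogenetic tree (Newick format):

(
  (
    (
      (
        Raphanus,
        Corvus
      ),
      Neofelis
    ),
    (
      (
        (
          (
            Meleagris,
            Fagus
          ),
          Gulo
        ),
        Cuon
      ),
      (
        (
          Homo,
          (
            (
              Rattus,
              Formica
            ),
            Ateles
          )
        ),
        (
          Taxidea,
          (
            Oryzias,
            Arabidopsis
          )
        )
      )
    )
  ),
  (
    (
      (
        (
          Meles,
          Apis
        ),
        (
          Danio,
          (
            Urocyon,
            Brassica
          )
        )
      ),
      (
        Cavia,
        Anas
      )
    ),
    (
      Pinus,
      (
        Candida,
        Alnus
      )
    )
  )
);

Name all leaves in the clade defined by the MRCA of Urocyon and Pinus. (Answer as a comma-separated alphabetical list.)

Tracing Urocyon: it sits inside (Urocyon,Brassica).
Tracing Pinus: it sits inside (Pinus,(Candida,Alnus)).
The smallest clade enclosing both is ((((Meles,Apis),(Danio,(Urocyon,Brassica))),(Cavia,Anas)),(Pinus,(Candida,Alnus))); the answer is its 10 terminal taxa in alphabetical order.

Alnus, Anas, Apis, Brassica, Candida, Cavia, Danio, Meles, Pinus, Urocyon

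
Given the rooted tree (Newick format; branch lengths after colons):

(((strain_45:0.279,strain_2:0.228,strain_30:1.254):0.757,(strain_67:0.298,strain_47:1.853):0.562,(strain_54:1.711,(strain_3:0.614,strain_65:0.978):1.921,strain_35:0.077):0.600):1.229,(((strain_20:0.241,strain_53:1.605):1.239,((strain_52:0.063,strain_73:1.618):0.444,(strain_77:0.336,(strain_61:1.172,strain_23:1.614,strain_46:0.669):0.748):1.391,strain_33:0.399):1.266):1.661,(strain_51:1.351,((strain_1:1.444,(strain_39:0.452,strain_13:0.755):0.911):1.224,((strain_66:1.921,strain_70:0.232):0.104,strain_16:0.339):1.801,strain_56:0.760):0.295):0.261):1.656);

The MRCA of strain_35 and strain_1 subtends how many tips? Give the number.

26

The MRCA of strain_35 and strain_1 is the root, so the clade is the entire tree.
That clade contains 26 terminal taxa: strain_1, strain_13, strain_16, strain_2, strain_20, strain_23, strain_3, strain_30, strain_33, strain_35, strain_39, strain_45, strain_46, strain_47, strain_51, strain_52, strain_53, strain_54, strain_56, strain_61, strain_65, strain_66, strain_67, strain_70, strain_73, strain_77.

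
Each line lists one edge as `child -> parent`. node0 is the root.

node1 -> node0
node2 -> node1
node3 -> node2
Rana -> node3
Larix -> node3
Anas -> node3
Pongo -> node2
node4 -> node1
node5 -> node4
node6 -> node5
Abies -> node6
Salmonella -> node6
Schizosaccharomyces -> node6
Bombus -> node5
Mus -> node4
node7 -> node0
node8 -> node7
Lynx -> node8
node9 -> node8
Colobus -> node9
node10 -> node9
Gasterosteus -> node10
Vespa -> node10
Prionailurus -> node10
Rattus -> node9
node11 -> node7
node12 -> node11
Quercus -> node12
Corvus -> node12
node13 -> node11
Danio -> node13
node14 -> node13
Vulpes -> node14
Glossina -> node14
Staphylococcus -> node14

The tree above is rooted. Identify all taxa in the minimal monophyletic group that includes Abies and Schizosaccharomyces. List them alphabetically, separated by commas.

Abies, Salmonella, Schizosaccharomyces

Tracing Abies: it sits inside (Abies,Salmonella,Schizosaccharomyces).
Tracing Schizosaccharomyces: it sits inside (Abies,Salmonella,Schizosaccharomyces).
The smallest clade enclosing both is (Abies,Salmonella,Schizosaccharomyces); the answer is its 3 terminal taxa in alphabetical order.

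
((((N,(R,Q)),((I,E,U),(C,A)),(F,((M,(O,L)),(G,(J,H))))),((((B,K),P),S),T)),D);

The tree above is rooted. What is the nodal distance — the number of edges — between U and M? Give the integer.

The MRCA of U and M is the node subtending ((N,(R,Q)),((I,E,U),(C,A)),(F,((M,(O,L)),(G,(J,H))))).
From U up to that node: 3 branches. From M up to the same node: 4 branches. Total: 3 + 4 = 7.

7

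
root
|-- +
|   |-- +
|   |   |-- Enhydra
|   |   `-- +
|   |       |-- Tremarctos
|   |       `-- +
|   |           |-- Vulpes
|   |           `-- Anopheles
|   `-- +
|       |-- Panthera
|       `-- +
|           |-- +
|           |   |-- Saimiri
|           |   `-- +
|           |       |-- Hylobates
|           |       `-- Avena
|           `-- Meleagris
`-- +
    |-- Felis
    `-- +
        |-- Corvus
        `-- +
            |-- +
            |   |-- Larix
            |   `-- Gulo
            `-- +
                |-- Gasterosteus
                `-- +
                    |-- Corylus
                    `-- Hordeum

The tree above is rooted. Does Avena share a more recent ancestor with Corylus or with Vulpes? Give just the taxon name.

Vulpes

The MRCA of Avena and Vulpes subtends ((Enhydra,(Tremarctos,(Vulpes,Anopheles))),(Panthera,((Saimiri,(Hylobates,Avena)),Meleagris))) (9 taxa).
The MRCA of Avena and Corylus is the root, subtending the entire tree (16 taxa).
The first is nested inside the second, so Avena shares a more recent common ancestor with Vulpes.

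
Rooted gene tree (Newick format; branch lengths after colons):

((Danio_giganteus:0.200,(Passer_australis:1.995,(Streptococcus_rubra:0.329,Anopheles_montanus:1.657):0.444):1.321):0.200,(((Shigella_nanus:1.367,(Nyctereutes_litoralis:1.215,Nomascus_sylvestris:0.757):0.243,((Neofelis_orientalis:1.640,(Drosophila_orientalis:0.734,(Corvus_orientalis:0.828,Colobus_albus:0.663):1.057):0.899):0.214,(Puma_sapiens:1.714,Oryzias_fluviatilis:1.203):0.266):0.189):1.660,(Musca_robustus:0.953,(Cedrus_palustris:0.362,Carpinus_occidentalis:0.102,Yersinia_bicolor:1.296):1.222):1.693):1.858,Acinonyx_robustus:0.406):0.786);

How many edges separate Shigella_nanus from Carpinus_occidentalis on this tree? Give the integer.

5

The MRCA of Shigella_nanus and Carpinus_occidentalis is the node subtending ((Shigella_nanus,(Nyctereutes_litoralis,Nomascus_sylvestris),((Neofelis_orientalis,(Drosophila_orientalis,(Corvus_orientalis,Colobus_albus))),(Puma_sapiens,Oryzias_fluviatilis))),(Musca_robustus,(Cedrus_palustris,Carpinus_occidentalis,Yersinia_bicolor))).
From Shigella_nanus up to that node: 2 branches. From Carpinus_occidentalis up to the same node: 3 branches. Total: 2 + 3 = 5.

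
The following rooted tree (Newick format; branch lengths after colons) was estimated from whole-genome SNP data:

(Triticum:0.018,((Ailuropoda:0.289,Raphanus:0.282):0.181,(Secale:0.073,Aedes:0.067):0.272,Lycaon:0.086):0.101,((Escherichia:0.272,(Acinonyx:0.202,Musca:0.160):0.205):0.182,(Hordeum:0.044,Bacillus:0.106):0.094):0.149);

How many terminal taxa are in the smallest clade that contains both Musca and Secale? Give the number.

11

The MRCA of Musca and Secale is the root, so the clade is the entire tree.
That clade contains 11 terminal taxa: Acinonyx, Aedes, Ailuropoda, Bacillus, Escherichia, Hordeum, Lycaon, Musca, Raphanus, Secale, Triticum.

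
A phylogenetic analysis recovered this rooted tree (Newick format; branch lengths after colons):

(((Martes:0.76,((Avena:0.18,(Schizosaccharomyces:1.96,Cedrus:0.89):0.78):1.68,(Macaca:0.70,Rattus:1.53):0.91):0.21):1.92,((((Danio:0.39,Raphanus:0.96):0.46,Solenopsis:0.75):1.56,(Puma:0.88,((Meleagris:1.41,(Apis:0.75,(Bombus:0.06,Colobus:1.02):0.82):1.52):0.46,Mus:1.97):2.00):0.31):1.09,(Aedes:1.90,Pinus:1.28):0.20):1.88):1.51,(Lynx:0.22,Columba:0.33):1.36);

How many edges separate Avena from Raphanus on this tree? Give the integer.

9

The MRCA of Avena and Raphanus is the node subtending ((Martes,((Avena,(Schizosaccharomyces,Cedrus)),(Macaca,Rattus))),((((Danio,Raphanus),Solenopsis),(Puma,((Meleagris,(Apis,(Bombus,Colobus))),Mus))),(Aedes,Pinus))).
From Avena up to that node: 4 branches. From Raphanus up to the same node: 5 branches. Total: 4 + 5 = 9.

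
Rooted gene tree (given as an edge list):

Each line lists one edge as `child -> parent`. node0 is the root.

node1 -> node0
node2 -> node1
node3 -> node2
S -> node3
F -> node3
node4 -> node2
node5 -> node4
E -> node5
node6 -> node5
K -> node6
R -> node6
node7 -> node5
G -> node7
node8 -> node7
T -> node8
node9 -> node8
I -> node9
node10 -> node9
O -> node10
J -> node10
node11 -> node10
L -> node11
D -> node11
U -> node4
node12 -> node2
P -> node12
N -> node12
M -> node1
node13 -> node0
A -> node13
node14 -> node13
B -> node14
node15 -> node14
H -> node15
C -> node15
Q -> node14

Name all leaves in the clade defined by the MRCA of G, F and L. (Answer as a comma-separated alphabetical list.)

D, E, F, G, I, J, K, L, N, O, P, R, S, T, U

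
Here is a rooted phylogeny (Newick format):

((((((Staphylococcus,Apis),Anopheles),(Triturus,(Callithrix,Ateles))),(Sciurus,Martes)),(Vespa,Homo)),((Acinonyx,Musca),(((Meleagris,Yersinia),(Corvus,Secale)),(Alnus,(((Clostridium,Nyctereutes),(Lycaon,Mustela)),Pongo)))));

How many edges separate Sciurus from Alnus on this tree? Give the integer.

8

The MRCA of Sciurus and Alnus is the root of the tree.
From Sciurus up to that node: 4 branches. From Alnus up to the same node: 4 branches. Total: 4 + 4 = 8.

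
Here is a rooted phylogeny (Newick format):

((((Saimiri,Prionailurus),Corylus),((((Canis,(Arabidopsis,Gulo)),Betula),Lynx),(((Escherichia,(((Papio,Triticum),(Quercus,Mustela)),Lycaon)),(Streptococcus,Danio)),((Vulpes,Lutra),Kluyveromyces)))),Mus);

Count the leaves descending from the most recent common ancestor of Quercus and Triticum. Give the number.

4

The MRCA of Quercus and Triticum is the node subtending ((Papio,Triticum),(Quercus,Mustela)).
That clade contains 4 terminal taxa: Mustela, Papio, Quercus, Triticum.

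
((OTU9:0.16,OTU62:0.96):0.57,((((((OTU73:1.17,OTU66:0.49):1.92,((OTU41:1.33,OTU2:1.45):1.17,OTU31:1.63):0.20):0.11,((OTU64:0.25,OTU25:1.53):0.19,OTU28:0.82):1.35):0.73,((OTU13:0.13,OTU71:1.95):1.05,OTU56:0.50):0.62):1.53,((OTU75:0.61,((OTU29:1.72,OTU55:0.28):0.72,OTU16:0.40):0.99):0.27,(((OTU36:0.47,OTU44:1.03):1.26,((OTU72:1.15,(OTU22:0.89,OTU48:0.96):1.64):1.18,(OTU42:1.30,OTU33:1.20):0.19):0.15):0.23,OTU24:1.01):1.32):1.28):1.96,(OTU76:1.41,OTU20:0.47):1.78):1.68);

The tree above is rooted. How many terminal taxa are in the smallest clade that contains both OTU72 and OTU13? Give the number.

23

The MRCA of OTU72 and OTU13 is the node subtending (((((OTU73,OTU66),((OTU41,OTU2),OTU31)),((OTU64,OTU25),OTU28)),((OTU13,OTU71),OTU56)),((OTU75,((OTU29,OTU55),OTU16)),(((OTU36,OTU44),((OTU72,(OTU22,OTU48)),(OTU42,OTU33))),OTU24))).
That clade contains 23 terminal taxa: OTU13, OTU16, OTU2, OTU22, OTU24, OTU25, OTU28, OTU29, OTU31, OTU33, OTU36, OTU41, OTU42, OTU44, OTU48, OTU55, OTU56, OTU64, OTU66, OTU71, OTU72, OTU73, OTU75.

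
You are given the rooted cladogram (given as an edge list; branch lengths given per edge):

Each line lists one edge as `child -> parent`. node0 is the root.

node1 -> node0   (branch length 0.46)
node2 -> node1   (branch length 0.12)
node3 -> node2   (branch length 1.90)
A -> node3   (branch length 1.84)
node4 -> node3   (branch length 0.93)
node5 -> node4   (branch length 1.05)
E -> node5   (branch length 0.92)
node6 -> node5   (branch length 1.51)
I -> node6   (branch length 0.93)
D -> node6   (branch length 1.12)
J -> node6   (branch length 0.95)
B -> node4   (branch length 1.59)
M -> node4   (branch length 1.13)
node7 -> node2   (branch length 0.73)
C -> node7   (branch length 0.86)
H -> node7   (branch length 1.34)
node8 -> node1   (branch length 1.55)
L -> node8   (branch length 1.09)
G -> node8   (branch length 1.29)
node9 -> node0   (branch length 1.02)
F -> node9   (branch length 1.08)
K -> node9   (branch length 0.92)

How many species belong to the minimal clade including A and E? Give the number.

7

The MRCA of A and E is the node subtending (A,((E,(I,D,J)),B,M)).
That clade contains 7 terminal taxa: A, B, D, E, I, J, M.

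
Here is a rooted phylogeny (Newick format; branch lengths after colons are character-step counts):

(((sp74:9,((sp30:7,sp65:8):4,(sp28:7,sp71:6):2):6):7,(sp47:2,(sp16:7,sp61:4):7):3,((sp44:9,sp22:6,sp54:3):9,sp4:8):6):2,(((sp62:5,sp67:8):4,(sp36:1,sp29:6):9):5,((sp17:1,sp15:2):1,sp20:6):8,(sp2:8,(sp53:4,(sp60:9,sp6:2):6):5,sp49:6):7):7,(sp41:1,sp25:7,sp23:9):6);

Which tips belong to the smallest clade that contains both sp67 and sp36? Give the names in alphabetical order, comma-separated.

sp29, sp36, sp62, sp67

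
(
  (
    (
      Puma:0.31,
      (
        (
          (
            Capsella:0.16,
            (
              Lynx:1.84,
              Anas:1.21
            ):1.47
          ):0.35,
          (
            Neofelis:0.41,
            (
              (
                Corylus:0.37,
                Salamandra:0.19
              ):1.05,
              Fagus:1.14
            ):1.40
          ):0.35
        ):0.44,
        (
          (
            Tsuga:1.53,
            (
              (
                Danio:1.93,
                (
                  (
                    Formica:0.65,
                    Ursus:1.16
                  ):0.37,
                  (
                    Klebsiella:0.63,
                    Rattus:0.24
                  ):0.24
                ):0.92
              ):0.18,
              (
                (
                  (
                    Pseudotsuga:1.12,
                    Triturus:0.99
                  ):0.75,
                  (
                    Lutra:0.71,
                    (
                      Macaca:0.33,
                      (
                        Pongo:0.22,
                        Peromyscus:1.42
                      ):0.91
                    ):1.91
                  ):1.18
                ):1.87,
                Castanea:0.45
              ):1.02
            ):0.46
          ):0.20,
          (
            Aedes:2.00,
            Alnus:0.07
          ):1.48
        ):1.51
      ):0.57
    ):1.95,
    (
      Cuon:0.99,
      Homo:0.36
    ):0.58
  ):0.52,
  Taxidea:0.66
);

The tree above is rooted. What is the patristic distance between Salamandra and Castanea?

The path runs Salamandra → … → MRCA → … → Castanea; the MRCA is the node subtending (((Capsella,(Lynx,Anas)),(Neofelis,((Corylus,Salamandra),Fagus))),((Tsuga,((Danio,((Formica,Ursus),(Klebsiella,Rattus))),(((Pseudotsuga,Triturus),(Lutra,(Macaca,(Pongo,Peromyscus)))),Castanea))),(Aedes,Alnus))).
Branch lengths along that path: 0.19 + 1.05 + 1.40 + 0.35 + 0.44 + 1.51 + 0.20 + 0.46 + 1.02 + 0.45 = 7.07.

7.07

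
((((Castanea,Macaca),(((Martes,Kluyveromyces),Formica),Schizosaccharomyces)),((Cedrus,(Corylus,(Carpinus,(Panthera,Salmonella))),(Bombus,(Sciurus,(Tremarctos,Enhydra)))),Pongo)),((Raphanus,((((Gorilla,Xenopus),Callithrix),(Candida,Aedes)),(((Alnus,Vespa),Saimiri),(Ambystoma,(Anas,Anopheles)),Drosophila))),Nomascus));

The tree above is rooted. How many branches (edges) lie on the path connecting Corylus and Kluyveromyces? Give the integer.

9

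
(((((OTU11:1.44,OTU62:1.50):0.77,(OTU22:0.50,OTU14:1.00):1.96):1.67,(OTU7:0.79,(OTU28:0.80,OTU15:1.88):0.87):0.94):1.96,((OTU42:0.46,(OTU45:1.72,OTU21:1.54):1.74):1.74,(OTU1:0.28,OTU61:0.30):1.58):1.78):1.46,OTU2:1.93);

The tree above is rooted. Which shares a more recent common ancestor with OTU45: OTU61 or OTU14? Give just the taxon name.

The MRCA of OTU45 and OTU61 subtends ((OTU42,(OTU45,OTU21)),(OTU1,OTU61)) (5 taxa).
The MRCA of OTU45 and OTU14 subtends ((((OTU11,OTU62),(OTU22,OTU14)),(OTU7,(OTU28,OTU15))),((OTU42,(OTU45,OTU21)),(OTU1,OTU61))) (12 taxa).
The first is nested inside the second, so OTU45 shares a more recent common ancestor with OTU61.

OTU61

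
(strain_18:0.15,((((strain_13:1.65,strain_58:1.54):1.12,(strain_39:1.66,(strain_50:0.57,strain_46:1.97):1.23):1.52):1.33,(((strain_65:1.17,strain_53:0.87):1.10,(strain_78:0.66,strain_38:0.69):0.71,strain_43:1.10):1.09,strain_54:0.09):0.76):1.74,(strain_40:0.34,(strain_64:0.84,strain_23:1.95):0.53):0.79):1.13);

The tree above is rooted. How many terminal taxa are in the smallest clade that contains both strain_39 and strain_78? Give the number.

11

The MRCA of strain_39 and strain_78 is the node subtending (((strain_13,strain_58),(strain_39,(strain_50,strain_46))),(((strain_65,strain_53),(strain_78,strain_38),strain_43),strain_54)).
That clade contains 11 terminal taxa: strain_13, strain_38, strain_39, strain_43, strain_46, strain_50, strain_53, strain_54, strain_58, strain_65, strain_78.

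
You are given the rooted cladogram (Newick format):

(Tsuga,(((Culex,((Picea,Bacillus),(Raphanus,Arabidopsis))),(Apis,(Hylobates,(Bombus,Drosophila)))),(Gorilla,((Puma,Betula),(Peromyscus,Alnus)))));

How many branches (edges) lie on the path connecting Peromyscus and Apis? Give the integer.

The MRCA of Peromyscus and Apis is the node subtending (((Culex,((Picea,Bacillus),(Raphanus,Arabidopsis))),(Apis,(Hylobates,(Bombus,Drosophila)))),(Gorilla,((Puma,Betula),(Peromyscus,Alnus)))).
From Peromyscus up to that node: 4 branches. From Apis up to the same node: 3 branches. Total: 4 + 3 = 7.

7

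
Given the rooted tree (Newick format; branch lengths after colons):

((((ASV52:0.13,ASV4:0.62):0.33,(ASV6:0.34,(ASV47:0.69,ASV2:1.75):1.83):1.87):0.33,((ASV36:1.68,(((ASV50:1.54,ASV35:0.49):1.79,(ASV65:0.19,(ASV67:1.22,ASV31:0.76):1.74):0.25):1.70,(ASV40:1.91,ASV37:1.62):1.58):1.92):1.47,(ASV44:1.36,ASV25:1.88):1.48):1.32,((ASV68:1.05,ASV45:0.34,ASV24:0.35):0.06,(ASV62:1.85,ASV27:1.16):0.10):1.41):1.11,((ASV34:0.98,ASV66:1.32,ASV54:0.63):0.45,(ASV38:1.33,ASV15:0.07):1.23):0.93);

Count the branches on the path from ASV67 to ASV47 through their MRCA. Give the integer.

The MRCA of ASV67 and ASV47 is the node subtending (((ASV52,ASV4),(ASV6,(ASV47,ASV2))),((ASV36,(((ASV50,ASV35),(ASV65,(ASV67,ASV31))),(ASV40,ASV37))),(ASV44,ASV25)),((ASV68,ASV45,ASV24),(ASV62,ASV27))).
From ASV67 up to that node: 7 branches. From ASV47 up to the same node: 4 branches. Total: 7 + 4 = 11.

11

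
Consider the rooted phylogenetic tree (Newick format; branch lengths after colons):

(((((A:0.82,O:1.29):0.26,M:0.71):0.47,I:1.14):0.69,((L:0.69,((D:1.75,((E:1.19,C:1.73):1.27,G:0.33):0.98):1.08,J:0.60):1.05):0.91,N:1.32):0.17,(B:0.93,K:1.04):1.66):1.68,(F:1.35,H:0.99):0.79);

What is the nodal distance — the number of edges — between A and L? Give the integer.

The MRCA of A and L is the node subtending ((((A,O),M),I),((L,((D,((E,C),G)),J)),N),(B,K)).
From A up to that node: 4 branches. From L up to the same node: 3 branches. Total: 4 + 3 = 7.

7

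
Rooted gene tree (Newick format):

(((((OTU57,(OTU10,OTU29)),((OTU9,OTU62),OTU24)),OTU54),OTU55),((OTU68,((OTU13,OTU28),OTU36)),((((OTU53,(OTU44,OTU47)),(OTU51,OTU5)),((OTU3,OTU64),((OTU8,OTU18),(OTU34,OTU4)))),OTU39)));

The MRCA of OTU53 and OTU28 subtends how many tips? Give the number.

The MRCA of OTU53 and OTU28 is the node subtending ((OTU68,((OTU13,OTU28),OTU36)),((((OTU53,(OTU44,OTU47)),(OTU51,OTU5)),((OTU3,OTU64),((OTU8,OTU18),(OTU34,OTU4)))),OTU39)).
That clade contains 16 terminal taxa: OTU13, OTU18, OTU28, OTU3, OTU34, OTU36, OTU39, OTU4, OTU44, OTU47, OTU5, OTU51, OTU53, OTU64, OTU68, OTU8.

16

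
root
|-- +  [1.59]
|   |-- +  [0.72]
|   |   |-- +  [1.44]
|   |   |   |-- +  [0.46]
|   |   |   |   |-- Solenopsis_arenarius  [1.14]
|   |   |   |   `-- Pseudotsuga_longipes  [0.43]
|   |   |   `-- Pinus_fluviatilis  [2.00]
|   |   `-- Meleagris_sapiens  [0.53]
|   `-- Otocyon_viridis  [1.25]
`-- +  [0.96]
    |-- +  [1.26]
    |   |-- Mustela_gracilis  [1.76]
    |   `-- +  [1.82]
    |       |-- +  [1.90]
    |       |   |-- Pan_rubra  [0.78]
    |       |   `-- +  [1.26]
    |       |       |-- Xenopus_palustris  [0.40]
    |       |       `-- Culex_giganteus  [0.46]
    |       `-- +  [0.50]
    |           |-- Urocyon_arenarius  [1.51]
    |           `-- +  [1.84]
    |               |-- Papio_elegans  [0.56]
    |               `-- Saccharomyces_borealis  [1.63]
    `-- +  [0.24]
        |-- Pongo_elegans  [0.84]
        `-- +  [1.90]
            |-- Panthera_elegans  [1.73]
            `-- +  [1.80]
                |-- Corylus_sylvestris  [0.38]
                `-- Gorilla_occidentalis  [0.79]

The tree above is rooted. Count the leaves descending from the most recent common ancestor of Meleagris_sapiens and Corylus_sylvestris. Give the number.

16

The MRCA of Meleagris_sapiens and Corylus_sylvestris is the root, so the clade is the entire tree.
That clade contains 16 terminal taxa: Corylus_sylvestris, Culex_giganteus, Gorilla_occidentalis, Meleagris_sapiens, Mustela_gracilis, Otocyon_viridis, Pan_rubra, Panthera_elegans, Papio_elegans, Pinus_fluviatilis, Pongo_elegans, Pseudotsuga_longipes, Saccharomyces_borealis, Solenopsis_arenarius, Urocyon_arenarius, Xenopus_palustris.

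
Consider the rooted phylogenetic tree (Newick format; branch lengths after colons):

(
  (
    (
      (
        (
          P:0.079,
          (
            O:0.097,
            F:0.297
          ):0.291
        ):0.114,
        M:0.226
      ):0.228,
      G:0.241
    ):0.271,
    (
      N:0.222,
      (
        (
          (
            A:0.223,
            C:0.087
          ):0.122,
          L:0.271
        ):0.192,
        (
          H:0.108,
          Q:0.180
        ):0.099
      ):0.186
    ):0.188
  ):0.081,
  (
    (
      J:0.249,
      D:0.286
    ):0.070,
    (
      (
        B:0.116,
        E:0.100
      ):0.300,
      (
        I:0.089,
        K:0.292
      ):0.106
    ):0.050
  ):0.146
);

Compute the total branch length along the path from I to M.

1.197

The path runs I → … → MRCA → … → M; the MRCA is the root of the tree.
Branch lengths along that path: 0.089 + 0.106 + 0.050 + 0.146 + 0.081 + 0.271 + 0.228 + 0.226 = 1.197.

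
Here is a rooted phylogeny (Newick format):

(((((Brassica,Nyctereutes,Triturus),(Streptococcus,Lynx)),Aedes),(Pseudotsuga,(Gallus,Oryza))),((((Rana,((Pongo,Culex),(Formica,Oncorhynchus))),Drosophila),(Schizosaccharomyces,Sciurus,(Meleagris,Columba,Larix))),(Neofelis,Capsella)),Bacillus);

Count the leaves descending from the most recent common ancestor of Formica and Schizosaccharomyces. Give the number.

The MRCA of Formica and Schizosaccharomyces is the node subtending (((Rana,((Pongo,Culex),(Formica,Oncorhynchus))),Drosophila),(Schizosaccharomyces,Sciurus,(Meleagris,Columba,Larix))).
That clade contains 11 terminal taxa: Columba, Culex, Drosophila, Formica, Larix, Meleagris, Oncorhynchus, Pongo, Rana, Schizosaccharomyces, Sciurus.

11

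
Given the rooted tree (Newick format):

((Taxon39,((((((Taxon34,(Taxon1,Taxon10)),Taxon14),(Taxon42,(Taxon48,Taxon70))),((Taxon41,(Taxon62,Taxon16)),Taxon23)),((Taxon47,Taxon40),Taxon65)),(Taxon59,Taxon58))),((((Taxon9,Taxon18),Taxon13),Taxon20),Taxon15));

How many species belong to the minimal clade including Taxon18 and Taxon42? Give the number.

The MRCA of Taxon18 and Taxon42 is the root, so the clade is the entire tree.
That clade contains 22 terminal taxa: Taxon1, Taxon10, Taxon13, Taxon14, Taxon15, Taxon16, Taxon18, Taxon20, Taxon23, Taxon34, Taxon39, Taxon40, Taxon41, Taxon42, Taxon47, Taxon48, Taxon58, Taxon59, Taxon62, Taxon65, Taxon70, Taxon9.

22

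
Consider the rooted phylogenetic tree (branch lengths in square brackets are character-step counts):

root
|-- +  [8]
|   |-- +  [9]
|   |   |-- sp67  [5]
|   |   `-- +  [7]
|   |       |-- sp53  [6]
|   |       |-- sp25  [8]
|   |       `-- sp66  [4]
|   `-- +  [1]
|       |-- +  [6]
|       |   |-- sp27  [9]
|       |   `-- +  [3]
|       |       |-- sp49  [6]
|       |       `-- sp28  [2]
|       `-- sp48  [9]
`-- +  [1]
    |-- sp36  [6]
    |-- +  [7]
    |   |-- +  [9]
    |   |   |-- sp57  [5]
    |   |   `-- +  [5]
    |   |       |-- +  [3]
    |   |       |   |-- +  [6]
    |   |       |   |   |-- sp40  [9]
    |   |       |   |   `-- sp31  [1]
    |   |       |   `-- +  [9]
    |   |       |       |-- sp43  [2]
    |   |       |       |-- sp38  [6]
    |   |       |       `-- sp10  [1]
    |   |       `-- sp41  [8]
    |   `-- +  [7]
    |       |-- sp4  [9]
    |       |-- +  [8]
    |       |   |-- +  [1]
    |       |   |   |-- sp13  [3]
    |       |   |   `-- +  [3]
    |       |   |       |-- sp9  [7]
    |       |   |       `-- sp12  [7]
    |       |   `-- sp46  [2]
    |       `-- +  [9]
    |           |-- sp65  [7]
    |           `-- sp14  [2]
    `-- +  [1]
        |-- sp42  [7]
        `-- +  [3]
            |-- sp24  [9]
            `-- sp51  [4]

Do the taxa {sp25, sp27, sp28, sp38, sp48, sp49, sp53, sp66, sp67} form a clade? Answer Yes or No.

No

The MRCA of the listed taxa is the root, so the smallest clade containing them is the whole tree.
That clade also contains sp10, sp12, sp13, sp14, sp24, sp31, sp36, sp4, sp40, sp41, sp42, sp43, sp46, sp51, sp57, sp65, sp9, which are not in the proposed group, so the group is not monophyletic.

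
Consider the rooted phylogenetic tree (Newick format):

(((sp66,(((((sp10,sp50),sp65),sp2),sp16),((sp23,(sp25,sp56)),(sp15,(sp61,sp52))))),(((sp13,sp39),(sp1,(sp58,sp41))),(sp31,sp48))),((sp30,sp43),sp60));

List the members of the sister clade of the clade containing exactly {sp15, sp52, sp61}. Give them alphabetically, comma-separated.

sp23, sp25, sp56

The clade containing exactly {sp15, sp52, sp61} attaches to the tree at the node subtending ((sp23,(sp25,sp56)),(sp15,(sp61,sp52))).
The other lineage descending from that same node — the sister group — is (sp23,(sp25,sp56)); its 3 tips in alphabetical order are the answer.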